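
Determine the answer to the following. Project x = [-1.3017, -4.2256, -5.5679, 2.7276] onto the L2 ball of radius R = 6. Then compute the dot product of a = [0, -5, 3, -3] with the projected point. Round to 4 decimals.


Step 1: Compute ||x|| (intermediates to 6 decimals).
||x|| = sqrt((-1.3017)^2 + (-4.2256)^2 + (-5.5679)^2 + 2.7276^2) = 7.61521
Step 2: Project.
Since ||x|| > R, scale = R/||x|| = 6/7.61521 = 0.787897, proj(x) = scale * x
proj(x) = [-1.025606, -3.329338, -4.386932, 2.149068]
Step 3: Dot product.
a^T * proj(x) = 0*(-1.025606) - 5*(-3.329338) + 3*(-4.386932) - 3*2.149068 = -2.9613


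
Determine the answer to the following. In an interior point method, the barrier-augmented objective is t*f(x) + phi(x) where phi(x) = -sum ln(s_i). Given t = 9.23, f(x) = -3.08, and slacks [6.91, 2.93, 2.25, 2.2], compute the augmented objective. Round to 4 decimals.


Step 1: Compute log-barrier.
ln values: [1.933, 1.075, 0.8109, 0.7885]
phi = -(1.933 + 1.075 + 0.8109 + 0.7885) = -4.6074
Step 2: Compute augmented objective.
t*f(x) = 9.23*-3.08 = -28.4284
Total = -28.4284 - 4.6074 = -33.0358


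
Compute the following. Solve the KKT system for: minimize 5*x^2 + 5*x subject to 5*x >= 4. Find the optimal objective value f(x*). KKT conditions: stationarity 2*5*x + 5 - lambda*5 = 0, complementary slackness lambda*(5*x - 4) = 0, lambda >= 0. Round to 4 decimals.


Step 1: Try lambda = 0 (constraint inactive).
x_unc = -5/(2*5) = -0.5
Check: 5*-0.5 = -2.5 < 4 -- violated!
Step 2: Constraint must be active: 5*x = 4
x* = 4/5 = 0.8
lambda = (2*5*0.8 + 5)/5 = 2.6
Step 3: Compute optimal value.
f(x*) = 5*0.8^2 + 5*0.8 = 7.2


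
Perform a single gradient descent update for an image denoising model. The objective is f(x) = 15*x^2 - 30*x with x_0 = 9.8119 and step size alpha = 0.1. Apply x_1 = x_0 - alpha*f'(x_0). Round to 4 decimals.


We compute the gradient at x_0 and apply the update.
f'(x) = 30*x - 30
f'(9.8119) = 30*9.8119 - 30 = 264.357
x_1 = 9.8119 - 0.1*264.357 = -16.6238


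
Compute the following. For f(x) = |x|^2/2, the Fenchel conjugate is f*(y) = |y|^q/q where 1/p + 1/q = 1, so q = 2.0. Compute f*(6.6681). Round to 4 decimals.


The conjugate exponent q satisfies 1/p + 1/q = 1.
p = 2, so q = 2/(2 - 1) = 2.0
|y|^q = 6.6681^2.0 = 44.4636
f*(6.6681) = 44.4636 / 2.0 = 22.2318


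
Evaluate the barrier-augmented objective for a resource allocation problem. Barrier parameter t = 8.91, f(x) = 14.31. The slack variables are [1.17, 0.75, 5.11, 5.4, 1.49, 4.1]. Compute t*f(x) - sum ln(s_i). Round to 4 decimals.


Step 1: Compute log-barrier.
ln values: [0.157, -0.2877, 1.6312, 1.6864, 0.3988, 1.411]
phi = -(0.157 - 0.2877 + 1.6312 + 1.6864 + 0.3988 + 1.411) = -4.9967
Step 2: Compute augmented objective.
t*f(x) = 8.91*14.31 = 127.5021
Total = 127.5021 - 4.9967 = 122.5054


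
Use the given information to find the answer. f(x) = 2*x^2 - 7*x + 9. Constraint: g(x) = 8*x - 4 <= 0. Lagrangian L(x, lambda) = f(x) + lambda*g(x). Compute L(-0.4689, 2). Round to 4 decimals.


Step 1: Evaluate f(x).
f(-0.4689) = 2*(-0.4689)^2 - 7*(-0.4689) + 9 = 12.722
Step 2: Evaluate g(x).
g(-0.4689) = 8*-0.4689 - 4 = -7.7512
Step 3: Compute Lagrangian.
L = 12.722 + 2*-7.7512 = -2.7804


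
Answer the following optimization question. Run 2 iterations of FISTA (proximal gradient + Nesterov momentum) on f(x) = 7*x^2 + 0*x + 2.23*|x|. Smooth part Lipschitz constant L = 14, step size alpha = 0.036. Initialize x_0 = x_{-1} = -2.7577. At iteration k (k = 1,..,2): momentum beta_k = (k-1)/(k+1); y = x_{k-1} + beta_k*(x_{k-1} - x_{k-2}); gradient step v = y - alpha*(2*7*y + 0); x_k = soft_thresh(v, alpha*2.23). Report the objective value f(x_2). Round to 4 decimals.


FISTA on f(x) = 7*x^2 + 0*x + 2.23*|x|
L = 14, alpha = 0.036
Iteration 1: beta = 0.0, y = -2.7577 + 0.0*(-2.7577 + 2.7577) = -2.7577
  grad(y) = -38.6078, v = y - alpha*grad = -1.3678
  prox(v) = soft_thresh(-1.3678, 0.0803) = -1.2875
Iteration 2: beta = 0.3333, y = -1.2875 + 0.3333*(-1.2875 + 2.7577) = -0.7975
  grad(y) = -11.1648, v = y - alpha*grad = -0.3956
  prox(v) = soft_thresh(-0.3956, 0.0803) = -0.3153
f(x_2) = 7*(-0.3153)^2 + 0*(-0.3153) + 2.23*|-0.3153| = 1.3988


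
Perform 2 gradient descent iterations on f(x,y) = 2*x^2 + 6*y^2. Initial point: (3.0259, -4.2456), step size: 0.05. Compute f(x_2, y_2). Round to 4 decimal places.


Gradient descent on f(x,y) = 2*x^2 + 6*y^2.
Starting point: (3.0259, -4.2456), alpha = 0.05
Step 1: grad_x = 2*2*3.0259 = 12.1036, grad_y = 2*6*-4.2456 = -50.9472
  x_1 = 3.0259 - 0.05*12.1036 = 2.4207
  y_1 = -4.2456 - 0.05*-50.9472 = -1.6982
Step 2: grad_x = 2*2*2.4207 = 9.6829, grad_y = 2*6*-1.6982 = -20.3789
  x_2 = 2.4207 - 0.05*9.6829 = 1.9366
  y_2 = -1.6982 - 0.05*-20.3789 = -0.6793
f(1.9366, -0.6793) = 2*1.9366^2 + 6*(-0.6793)^2 = 10.2693


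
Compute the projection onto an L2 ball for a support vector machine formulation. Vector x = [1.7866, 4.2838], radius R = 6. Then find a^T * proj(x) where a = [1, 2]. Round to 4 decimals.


Step 1: Compute ||x|| (intermediates to 6 decimals).
||x|| = sqrt(1.7866^2 + 4.2838^2) = 4.641431
Step 2: Project.
Since ||x|| <= R, proj = x (no scaling needed).
proj(x) = [1.7866, 4.2838]
Step 3: Dot product.
a^T * proj(x) = 1*1.7866 + 2*4.2838 = 10.3542


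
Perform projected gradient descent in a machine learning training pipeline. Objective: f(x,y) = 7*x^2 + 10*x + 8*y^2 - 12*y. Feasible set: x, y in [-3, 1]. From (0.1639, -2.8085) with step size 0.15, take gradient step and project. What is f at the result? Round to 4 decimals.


Step 1: Compute gradient at (0.1639, -2.8085).
grad_x = 2*7*0.1639 + 10 = 12.2946
grad_y = 2*8*-2.8085 - 12 = -56.936
Step 2: Gradient step.
x_raw = 0.1639 - 0.15*12.2946 = -1.6803
y_raw = -2.8085 - 0.15*-56.936 = 5.7319
Step 3: Project onto [-3, 1].
x_proj = clip(-1.6803) = -1.6803
y_proj = clip(5.7319) = 1.0
Step 4: Evaluate f.
f(-1.6803, 1.0) = -1.0393


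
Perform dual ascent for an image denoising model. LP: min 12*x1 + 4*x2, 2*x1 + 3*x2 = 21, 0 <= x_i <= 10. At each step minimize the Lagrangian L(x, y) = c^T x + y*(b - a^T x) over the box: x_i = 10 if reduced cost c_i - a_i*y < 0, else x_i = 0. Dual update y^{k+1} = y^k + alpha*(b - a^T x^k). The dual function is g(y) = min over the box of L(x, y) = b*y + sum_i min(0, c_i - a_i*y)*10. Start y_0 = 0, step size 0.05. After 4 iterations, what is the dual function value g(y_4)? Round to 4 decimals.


Dual ascent for LP: min 12*x1 + 4*x2, 2*x1 + 3*x2 = 21, 0 <= x_i <= 10
Step 1: y^k = 0.0, reduced costs: (12.0, 4.0)
  x^k = (0.0, 0.0), subgradient = b - a^T x = 21.0
  y^{k+1} = 0.0 + 0.05*21.0 = 1.05
Step 2: y^k = 1.05, reduced costs: (9.9, 0.85)
  x^k = (0.0, 0.0), subgradient = b - a^T x = 21.0
  y^{k+1} = 1.05 + 0.05*21.0 = 2.1
Step 3: y^k = 2.1, reduced costs: (7.8, -2.3)
  x^k = (0.0, 10.0), subgradient = b - a^T x = -9.0
  y^{k+1} = 2.1 + 0.05*-9.0 = 1.65
Step 4: y^k = 1.65, reduced costs: (8.7, -0.95)
  x^k = (0.0, 10.0), subgradient = b - a^T x = -9.0
  y^{k+1} = 1.65 + 0.05*-9.0 = 1.2
Dual objective at y_4 = 1.2: reduced costs (9.6, 0.4), box minimizer x = (0.0, 0.0)
g(y_4) = b*y + (c1 - a1*y)*x1 + (c2 - a2*y)*x2 = 21*1.2 + 9.6*0.0 + 0.4*0.0 = 25.2 + 0.0 + 0.0 = 25.2


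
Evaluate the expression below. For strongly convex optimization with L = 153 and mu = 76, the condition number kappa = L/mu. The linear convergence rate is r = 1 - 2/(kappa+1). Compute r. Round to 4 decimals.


Step 1: Compute the condition number.
kappa = L/mu = 153/76 = 2.0132
Step 2: Compute the convergence rate.
r = 1 - 2/(kappa + 1) = 1 - 2*mu/(L + mu) = (L - mu)/(L + mu) = 77/229 = 0.3362


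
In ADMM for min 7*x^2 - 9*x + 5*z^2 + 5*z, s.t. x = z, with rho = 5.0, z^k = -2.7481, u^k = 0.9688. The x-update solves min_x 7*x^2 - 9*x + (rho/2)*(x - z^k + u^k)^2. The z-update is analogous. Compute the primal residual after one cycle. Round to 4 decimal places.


ADMM iteration with rho = 5.0, z^k = -2.7481, u^k = 0.9688
Step 1: x-update.
Minimize 7*x^2 - 9*x + (5.0/2)*(x + 2.7481 + 0.9688)^2
FOC: (2*7 + 5.0)*x = 9 + 5.0*(-2.7481 - 0.9688)
x^{k+1} = -0.5044
Step 2: z-update.
Minimize 5*z^2 + 5*z + (5.0/2)*(-0.5044 - z + 0.9688)^2
FOC: (2*5 + 5.0)*z = -5 + 5.0*(-0.5044 + 0.9688)
z^{k+1} = -0.1785
Step 3: u-update.
u^{k+1} = 0.9688 - 0.5044 + 0.1785 = 0.6429
Step 4: Primal residual = |-0.5044 + 0.1785| = 0.3259


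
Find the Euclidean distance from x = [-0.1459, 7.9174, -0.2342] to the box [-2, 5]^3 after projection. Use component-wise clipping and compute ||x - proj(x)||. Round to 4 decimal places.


Project each component onto [-2, 5].
clip(-0.1459) = -0.1459, clip(7.9174) = 5.0, clip(-0.2342) = -0.2342
Projection = [-0.1459, 5.0, -0.2342]
Squared diffs: [0.0, 8.5112, 0.0]
Distance = sqrt(8.5112) = 2.9174


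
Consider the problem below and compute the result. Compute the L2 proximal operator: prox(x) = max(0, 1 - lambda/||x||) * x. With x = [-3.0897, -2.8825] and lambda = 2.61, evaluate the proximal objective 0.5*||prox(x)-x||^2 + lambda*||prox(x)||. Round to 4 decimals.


Step 1: Compute ||x||.
||x|| = 4.2255
Step 2: Compute scaling factor.
scale = max(0, 1 - 2.61/4.2255) = 0.3823
Step 3: prox(x) = [-1.1813, -1.1021]
||prox(x)|| = 1.6155
Step 4: Proximal objective.
0.5*||prox-x||^2 = 3.4061
lambda*||prox|| = 4.2165
Total = 7.6226


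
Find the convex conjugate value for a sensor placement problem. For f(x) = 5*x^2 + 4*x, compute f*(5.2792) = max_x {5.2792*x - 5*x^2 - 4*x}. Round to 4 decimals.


f*(y) = sup_x {y*x - a*x^2 - b*x} = sup_x {(y-b)*x - a*x^2}
FOC: (y - b) - 2a*x = 0 => x* = (y - b)/(2a)
x* = (5.2792 - 4)/(2*5) = 0.1279
f*(5.2792) = (y-b)^2/(4a) = (5.2792 - 4)^2/(4*5)
= 1.6364/20 = 0.0818


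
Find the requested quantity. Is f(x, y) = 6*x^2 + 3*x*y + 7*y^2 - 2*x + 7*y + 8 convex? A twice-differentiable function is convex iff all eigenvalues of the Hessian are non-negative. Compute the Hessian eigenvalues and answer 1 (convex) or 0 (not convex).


The Hessian of f(x,y) = 6*x^2 + 3*x*y + 7*y^2 - 2*x + 7*y + 8 is:
H = [[12, 3], [3, 14]]
Trace = 12 + 14 = 26
Determinant = 12*14 - (3)^2 = 159
Discriminant = (26)^2 - 4*159 = 40.0
Eigenvalues: lambda_1 = 9.8377, lambda_2 = 16.1623
The function is convex.

1


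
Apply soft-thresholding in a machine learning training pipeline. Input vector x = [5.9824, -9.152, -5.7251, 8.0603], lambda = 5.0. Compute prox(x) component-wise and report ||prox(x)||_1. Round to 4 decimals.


Soft-thresholding with lambda = 5.0:
prox(5.9824) = sign(5.9824)*max(|5.9824| - 5.0, 0) = 0.9824
prox(-9.152) = sign(-9.152)*max(|-9.152| - 5.0, 0) = -4.152
prox(-5.7251) = sign(-5.7251)*max(|-5.7251| - 5.0, 0) = -0.7251
prox(8.0603) = sign(8.0603)*max(|8.0603| - 5.0, 0) = 3.0603
prox(x) = [0.9824, -4.152, -0.7251, 3.0603]
||prox(x)||_1 = 0.9824 + 4.152 + 0.7251 + 3.0603 = 8.9198


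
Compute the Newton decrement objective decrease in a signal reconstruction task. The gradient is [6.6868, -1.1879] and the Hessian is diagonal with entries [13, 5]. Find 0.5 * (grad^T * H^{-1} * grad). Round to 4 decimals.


Step 1: H is diagonal, so H^(-1) * g = [0.5144, -0.2376].
Step 2: g^T H^(-1) g = sum_i g_i^2 / H_ii
  = (6.6868)^2/13 + (-1.1879)^2/5
  = 3.4395 + 0.2822 = 3.7217
Step 3: Objective decrease = 0.5 * g^T H^(-1) g = 1.8609


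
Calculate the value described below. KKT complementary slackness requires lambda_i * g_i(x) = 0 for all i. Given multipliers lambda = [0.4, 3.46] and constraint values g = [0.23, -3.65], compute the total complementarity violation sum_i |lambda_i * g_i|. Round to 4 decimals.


KKT complementary slackness check:
lambda_1 * g_1 = 0.4 * 0.23 = 0.092
lambda_2 * g_2 = 3.46 * -3.65 = -12.629
Total violation = 0.092 + 12.629 = 12.721


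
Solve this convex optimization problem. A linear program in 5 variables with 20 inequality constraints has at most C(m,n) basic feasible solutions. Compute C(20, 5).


Each vertex corresponds to some choice of n active constraints out of m, so the number of vertices is at most C(m, n) = m! / (n!(m-n)!).
m = 20, n = 5
Numerator: 20 * 19 * 18 * 17 * 16
Denominator: 5! = 120
C(20, 5) = 15504


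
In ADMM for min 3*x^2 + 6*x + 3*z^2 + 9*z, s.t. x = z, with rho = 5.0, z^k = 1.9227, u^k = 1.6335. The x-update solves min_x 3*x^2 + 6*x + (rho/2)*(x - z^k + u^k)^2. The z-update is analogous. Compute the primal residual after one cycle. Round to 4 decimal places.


ADMM iteration with rho = 5.0, z^k = 1.9227, u^k = 1.6335
Step 1: x-update.
Minimize 3*x^2 + 6*x + (5.0/2)*(x - 1.9227 + 1.6335)^2
FOC: (2*3 + 5.0)*x = -6 + 5.0*(1.9227 - 1.6335)
x^{k+1} = -0.414
Step 2: z-update.
Minimize 3*z^2 + 9*z + (5.0/2)*(-0.414 - z + 1.6335)^2
FOC: (2*3 + 5.0)*z = -9 + 5.0*(-0.414 + 1.6335)
z^{k+1} = -0.2639
Step 3: u-update.
u^{k+1} = 1.6335 - 0.414 + 0.2639 = 1.4834
Step 4: Primal residual = |-0.414 + 0.2639| = 0.1501


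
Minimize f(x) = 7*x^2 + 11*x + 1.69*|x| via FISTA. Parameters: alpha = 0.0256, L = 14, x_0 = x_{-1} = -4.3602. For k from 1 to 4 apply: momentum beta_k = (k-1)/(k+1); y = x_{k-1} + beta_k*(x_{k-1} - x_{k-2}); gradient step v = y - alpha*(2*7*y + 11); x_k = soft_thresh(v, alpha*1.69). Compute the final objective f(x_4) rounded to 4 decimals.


FISTA on f(x) = 7*x^2 + 11*x + 1.69*|x|
L = 14, alpha = 0.0256
Iteration 1: beta = 0.0, y = -4.3602 + 0.0*(-4.3602 + 4.3602) = -4.3602
  grad(y) = -50.0428, v = y - alpha*grad = -3.0791
  prox(v) = soft_thresh(-3.0791, 0.0433) = -3.0358
Iteration 2: beta = 0.3333, y = -3.0358 + 0.3333*(-3.0358 + 4.3602) = -2.5944
  grad(y) = -25.3214, v = y - alpha*grad = -1.9462
  prox(v) = soft_thresh(-1.9462, 0.0433) = -1.9029
Iteration 3: beta = 0.5, y = -1.9029 + 0.5*(-1.9029 + 3.0358) = -1.3364
  grad(y) = -7.7099, v = y - alpha*grad = -1.139
  prox(v) = soft_thresh(-1.139, 0.0433) = -1.0958
Iteration 4: beta = 0.6, y = -1.0958 + 0.6*(-1.0958 + 1.9029) = -0.6115
  grad(y) = 2.4387, v = y - alpha*grad = -0.674
  prox(v) = soft_thresh(-0.674, 0.0433) = -0.6307
f(x_4) = 7*(-0.6307)^2 + 11*(-0.6307) + 1.69*|-0.6307| = -3.0873


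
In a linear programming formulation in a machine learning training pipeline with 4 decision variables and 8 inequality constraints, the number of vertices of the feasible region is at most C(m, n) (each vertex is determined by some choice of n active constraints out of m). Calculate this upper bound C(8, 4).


Each vertex corresponds to some choice of n active constraints out of m, so the number of vertices is at most C(m, n) = m! / (n!(m-n)!).
m = 8, n = 4
Numerator: 8 * 7 * 6 * 5
Denominator: 4! = 24
C(8, 4) = 70


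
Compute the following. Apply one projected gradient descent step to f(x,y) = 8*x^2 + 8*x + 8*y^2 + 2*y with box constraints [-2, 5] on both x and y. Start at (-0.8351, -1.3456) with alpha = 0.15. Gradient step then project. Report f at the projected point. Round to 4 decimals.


Step 1: Compute gradient at (-0.8351, -1.3456).
grad_x = 2*8*-0.8351 + 8 = -5.3616
grad_y = 2*8*-1.3456 + 2 = -19.5296
Step 2: Gradient step.
x_raw = -0.8351 - 0.15*-5.3616 = -0.0309
y_raw = -1.3456 - 0.15*-19.5296 = 1.5838
Step 3: Project onto [-2, 5].
x_proj = clip(-0.0309) = -0.0309
y_proj = clip(1.5838) = 1.5838
Step 4: Evaluate f.
f(-0.0309, 1.5838) = 22.9968


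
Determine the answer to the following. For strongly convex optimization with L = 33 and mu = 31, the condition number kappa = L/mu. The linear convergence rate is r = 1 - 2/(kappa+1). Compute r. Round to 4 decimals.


Step 1: Compute the condition number.
kappa = L/mu = 33/31 = 1.0645
Step 2: Compute the convergence rate.
r = 1 - 2/(kappa + 1) = 1 - 2*mu/(L + mu) = (L - mu)/(L + mu) = 2/64 = 0.0313


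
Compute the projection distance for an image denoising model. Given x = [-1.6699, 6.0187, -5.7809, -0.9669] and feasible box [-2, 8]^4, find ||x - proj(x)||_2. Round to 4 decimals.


Project each component onto [-2, 8].
clip(-1.6699) = -1.6699, clip(6.0187) = 6.0187, clip(-5.7809) = -2.0, clip(-0.9669) = -0.9669
Projection = [-1.6699, 6.0187, -2.0, -0.9669]
Squared diffs: [0.0, 0.0, 14.2952, 0.0]
Distance = sqrt(14.2952) = 3.7809


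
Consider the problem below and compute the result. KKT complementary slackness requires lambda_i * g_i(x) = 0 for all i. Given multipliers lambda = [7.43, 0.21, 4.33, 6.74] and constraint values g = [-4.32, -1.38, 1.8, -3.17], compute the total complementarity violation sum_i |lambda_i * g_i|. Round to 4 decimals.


KKT complementary slackness check:
lambda_1 * g_1 = 7.43 * -4.32 = -32.0976
lambda_2 * g_2 = 0.21 * -1.38 = -0.2898
lambda_3 * g_3 = 4.33 * 1.8 = 7.794
lambda_4 * g_4 = 6.74 * -3.17 = -21.3658
Total violation = 32.0976 + 0.2898 + 7.794 + 21.3658 = 61.5472


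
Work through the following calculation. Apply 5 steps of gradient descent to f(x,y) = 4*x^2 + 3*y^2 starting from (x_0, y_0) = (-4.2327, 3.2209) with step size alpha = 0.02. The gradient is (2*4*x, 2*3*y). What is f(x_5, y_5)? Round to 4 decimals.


Gradient descent on f(x,y) = 4*x^2 + 3*y^2.
Starting point: (-4.2327, 3.2209), alpha = 0.02
Step 1: grad_x = 2*4*-4.2327 = -33.8616, grad_y = 2*3*3.2209 = 19.3254
  x_1 = -4.2327 - 0.02*-33.8616 = -3.5555
  y_1 = 3.2209 - 0.02*19.3254 = 2.8344
Step 2: grad_x = 2*4*-3.5555 = -28.4437, grad_y = 2*3*2.8344 = 17.0064
  x_2 = -3.5555 - 0.02*-28.4437 = -2.9866
  y_2 = 2.8344 - 0.02*17.0064 = 2.4943
Step 3: grad_x = 2*4*-2.9866 = -23.8927, grad_y = 2*3*2.4943 = 14.9656
  x_3 = -2.9866 - 0.02*-23.8927 = -2.5087
  y_3 = 2.4943 - 0.02*14.9656 = 2.195
Step 4: grad_x = 2*4*-2.5087 = -20.0699, grad_y = 2*3*2.195 = 13.1697
  x_4 = -2.5087 - 0.02*-20.0699 = -2.1073
  y_4 = 2.195 - 0.02*13.1697 = 1.9316
Step 5: grad_x = 2*4*-2.1073 = -16.8587, grad_y = 2*3*1.9316 = 11.5894
  x_5 = -2.1073 - 0.02*-16.8587 = -1.7702
  y_5 = 1.9316 - 0.02*11.5894 = 1.6998
f(-1.7702, 1.6998) = 4*(-1.7702)^2 + 3*1.6998^2 = 21.2016


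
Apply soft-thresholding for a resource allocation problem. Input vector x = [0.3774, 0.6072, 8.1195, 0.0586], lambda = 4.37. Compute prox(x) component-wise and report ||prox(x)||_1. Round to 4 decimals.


Soft-thresholding with lambda = 4.37:
prox(0.3774) = sign(0.3774)*max(|0.3774| - 4.37, 0) = 0.0
prox(0.6072) = sign(0.6072)*max(|0.6072| - 4.37, 0) = 0.0
prox(8.1195) = sign(8.1195)*max(|8.1195| - 4.37, 0) = 3.7495
prox(0.0586) = sign(0.0586)*max(|0.0586| - 4.37, 0) = 0.0
prox(x) = [0.0, 0.0, 3.7495, 0.0]
||prox(x)||_1 = 0.0 + 0.0 + 3.7495 + 0.0 = 3.7495


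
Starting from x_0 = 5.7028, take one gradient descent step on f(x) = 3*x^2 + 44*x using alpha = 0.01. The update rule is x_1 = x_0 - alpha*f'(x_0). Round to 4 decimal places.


We compute the gradient at x_0 and apply the update.
f'(x) = 6*x + 44
f'(5.7028) = 6*5.7028 + 44 = 78.2168
x_1 = 5.7028 - 0.01*78.2168 = 4.9206


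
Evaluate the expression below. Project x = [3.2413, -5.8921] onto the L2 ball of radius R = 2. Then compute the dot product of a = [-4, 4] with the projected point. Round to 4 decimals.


Step 1: Compute ||x|| (intermediates to 6 decimals).
||x|| = sqrt(3.2413^2 + (-5.8921)^2) = 6.724795
Step 2: Project.
Since ||x|| > R, scale = R/||x|| = 2/6.724795 = 0.297407, proj(x) = scale * x
proj(x) = [0.963985, -1.752352]
Step 3: Dot product.
a^T * proj(x) = -4*0.963985 + 4*(-1.752352) = -10.8653


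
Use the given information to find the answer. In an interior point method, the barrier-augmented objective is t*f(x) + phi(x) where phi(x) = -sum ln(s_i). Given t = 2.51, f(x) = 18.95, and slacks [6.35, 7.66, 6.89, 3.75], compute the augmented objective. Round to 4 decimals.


Step 1: Compute log-barrier.
ln values: [1.8485, 2.036, 1.9301, 1.3218]
phi = -(1.8485 + 2.036 + 1.9301 + 1.3218) = -7.1363
Step 2: Compute augmented objective.
t*f(x) = 2.51*18.95 = 47.5645
Total = 47.5645 - 7.1363 = 40.4282


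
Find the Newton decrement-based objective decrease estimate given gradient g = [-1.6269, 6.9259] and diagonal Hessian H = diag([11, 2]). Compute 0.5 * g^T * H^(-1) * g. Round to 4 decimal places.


Step 1: H is diagonal, so H^(-1) * g = [-0.1479, 3.463].
Step 2: g^T H^(-1) g = sum_i g_i^2 / H_ii
  = (-1.6269)^2/11 + (6.9259)^2/2
  = 0.2406 + 23.984 = 24.2247
Step 3: Objective decrease = 0.5 * g^T H^(-1) g = 12.1123


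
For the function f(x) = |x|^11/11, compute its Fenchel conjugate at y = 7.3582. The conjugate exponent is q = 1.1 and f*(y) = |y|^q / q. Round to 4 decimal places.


The conjugate exponent q satisfies 1/p + 1/q = 1.
p = 11, so q = 11/(11 - 1) = 1.1
|y|^q = 7.3582^1.1 = 8.9836
f*(7.3582) = 8.9836 / 1.1 = 8.1669


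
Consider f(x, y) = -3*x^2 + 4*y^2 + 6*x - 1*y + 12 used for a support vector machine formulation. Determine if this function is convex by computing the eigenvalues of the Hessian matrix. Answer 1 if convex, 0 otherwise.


The Hessian of f(x,y) = -3*x^2 + 4*y^2 + 6*x - 1*y + 12 is:
H = [[-6, 0], [0, 8]]
Trace = -6 + 8 = 2
Determinant = -6*8 - (0)^2 = -48
Discriminant = (2)^2 - 4*-48 = 196.0
Eigenvalues: lambda_1 = -6.0, lambda_2 = 8.0
The function is not convex.

0


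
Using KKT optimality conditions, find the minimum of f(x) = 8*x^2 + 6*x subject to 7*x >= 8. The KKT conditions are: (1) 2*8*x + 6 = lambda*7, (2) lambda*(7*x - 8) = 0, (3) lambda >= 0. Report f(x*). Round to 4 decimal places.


Step 1: Try lambda = 0 (constraint inactive).
x_unc = -6/(2*8) = -0.375
Check: 7*-0.375 = -2.625 < 8 -- violated!
Step 2: Constraint must be active: 7*x = 8
x* = 8/7 = 1.1429 (rounded; the exact value 8/7 is used below)
lambda = (2*8*(8/7) + 6)/7 = 3.4694
Step 3: Compute optimal value.
f(x*) = 8*(8/7)^2 + 6*(8/7) = 17.3061


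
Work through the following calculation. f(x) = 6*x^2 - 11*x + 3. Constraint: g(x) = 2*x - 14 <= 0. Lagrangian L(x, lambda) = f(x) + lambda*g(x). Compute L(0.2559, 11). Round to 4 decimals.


Step 1: Evaluate f(x).
f(0.2559) = 6*0.2559^2 - 11*0.2559 + 3 = 0.578
Step 2: Evaluate g(x).
g(0.2559) = 2*0.2559 - 14 = -13.4882
Step 3: Compute Lagrangian.
L = 0.578 + 11*-13.4882 = -147.7922


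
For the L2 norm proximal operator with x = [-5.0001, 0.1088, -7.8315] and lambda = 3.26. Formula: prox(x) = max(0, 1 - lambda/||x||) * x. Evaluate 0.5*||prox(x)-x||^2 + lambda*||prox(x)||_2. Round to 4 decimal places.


Step 1: Compute ||x||.
||x|| = 9.2922
Step 2: Compute scaling factor.
scale = max(0, 1 - 3.26/9.2922) = 0.6492
Step 3: prox(x) = [-3.2459, 0.0706, -5.084]
||prox(x)|| = 6.0322
Step 4: Proximal objective.
0.5*||prox-x||^2 = 5.3138
lambda*||prox|| = 19.665
Total = 24.9788


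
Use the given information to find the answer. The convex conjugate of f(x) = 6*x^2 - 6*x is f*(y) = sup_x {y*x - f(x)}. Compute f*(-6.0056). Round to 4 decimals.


f*(y) = sup_x {y*x - a*x^2 - b*x} = sup_x {(y-b)*x - a*x^2}
FOC: (y - b) - 2a*x = 0 => x* = (y - b)/(2a)
x* = (-6.0056 + 6)/(2*6) = -0.0005
f*(-6.0056) = (y-b)^2/(4a) = (-6.0056 + 6)^2/(4*6)
= 0.0/24 = 0.0


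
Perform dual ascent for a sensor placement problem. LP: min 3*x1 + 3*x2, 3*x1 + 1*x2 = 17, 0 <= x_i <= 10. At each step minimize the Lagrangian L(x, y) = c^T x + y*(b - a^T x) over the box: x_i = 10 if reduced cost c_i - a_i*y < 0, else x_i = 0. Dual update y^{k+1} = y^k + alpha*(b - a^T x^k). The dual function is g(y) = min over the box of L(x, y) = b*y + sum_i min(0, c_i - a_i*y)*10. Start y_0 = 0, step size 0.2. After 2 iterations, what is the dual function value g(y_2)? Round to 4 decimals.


Dual ascent for LP: min 3*x1 + 3*x2, 3*x1 + 1*x2 = 17, 0 <= x_i <= 10
Step 1: y^k = 0.0, reduced costs: (3.0, 3.0)
  x^k = (0.0, 0.0), subgradient = b - a^T x = 17.0
  y^{k+1} = 0.0 + 0.2*17.0 = 3.4
Step 2: y^k = 3.4, reduced costs: (-7.2, -0.4)
  x^k = (10.0, 10.0), subgradient = b - a^T x = -23.0
  y^{k+1} = 3.4 + 0.2*-23.0 = -1.2
Dual objective at y_2 = -1.2: reduced costs (6.6, 4.2), box minimizer x = (0.0, 0.0)
g(y_2) = b*y + (c1 - a1*y)*x1 + (c2 - a2*y)*x2 = 17*(-1.2) + 6.6*0.0 + 4.2*0.0 = -20.4 + 0.0 + 0.0 = -20.4


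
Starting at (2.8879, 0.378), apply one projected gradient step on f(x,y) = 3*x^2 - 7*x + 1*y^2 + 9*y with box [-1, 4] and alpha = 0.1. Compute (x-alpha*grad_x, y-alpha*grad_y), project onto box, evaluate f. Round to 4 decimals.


Step 1: Compute gradient at (2.8879, 0.378).
grad_x = 2*3*2.8879 - 7 = 10.3274
grad_y = 2*1*0.378 + 9 = 9.756
Step 2: Gradient step.
x_raw = 2.8879 - 0.1*10.3274 = 1.8552
y_raw = 0.378 - 0.1*9.756 = -0.5976
Step 3: Project onto [-1, 4].
x_proj = clip(1.8552) = 1.8552
y_proj = clip(-0.5976) = -0.5976
Step 4: Evaluate f.
f(1.8552, -0.5976) = -7.6825


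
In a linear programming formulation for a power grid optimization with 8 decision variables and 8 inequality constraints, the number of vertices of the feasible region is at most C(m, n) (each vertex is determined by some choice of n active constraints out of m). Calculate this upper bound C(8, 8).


Each vertex corresponds to some choice of n active constraints out of m, so the number of vertices is at most C(m, n) = m! / (n!(m-n)!).
m = 8, n = 8
Numerator: 8 * 7 * 6 * 5 * 4 * 3 * 2 * 1
Denominator: 8! = 40320
C(8, 8) = 1


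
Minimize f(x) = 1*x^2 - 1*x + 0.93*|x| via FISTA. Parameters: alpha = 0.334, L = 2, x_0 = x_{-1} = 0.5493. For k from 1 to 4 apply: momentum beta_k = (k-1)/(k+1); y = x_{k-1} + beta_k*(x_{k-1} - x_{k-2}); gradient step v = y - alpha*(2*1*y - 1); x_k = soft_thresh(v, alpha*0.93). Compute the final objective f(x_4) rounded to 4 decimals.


FISTA on f(x) = 1*x^2 - 1*x + 0.93*|x|
L = 2, alpha = 0.334
Iteration 1: beta = 0.0, y = 0.5493 + 0.0*(0.5493 - 0.5493) = 0.5493
  grad(y) = 0.0986, v = y - alpha*grad = 0.5164
  prox(v) = soft_thresh(0.5164, 0.3106) = 0.2057
Iteration 2: beta = 0.3333, y = 0.2057 + 0.3333*(0.2057 - 0.5493) = 0.0912
  grad(y) = -0.8175, v = y - alpha*grad = 0.3643
  prox(v) = soft_thresh(0.3643, 0.3106) = 0.0537
Iteration 3: beta = 0.5, y = 0.0537 + 0.5*(0.0537 - 0.2057) = -0.0224
  grad(y) = -1.0447, v = y - alpha*grad = 0.3266
  prox(v) = soft_thresh(0.3266, 0.3106) = 0.016
Iteration 4: beta = 0.6, y = 0.016 + 0.6*(0.016 - 0.0537) = -0.0067
  grad(y) = -1.0134, v = y - alpha*grad = 0.3318
  prox(v) = soft_thresh(0.3318, 0.3106) = 0.0212
f(x_4) = 1*0.0212^2 - 1*0.0212 + 0.93*|0.0212| = -0.001


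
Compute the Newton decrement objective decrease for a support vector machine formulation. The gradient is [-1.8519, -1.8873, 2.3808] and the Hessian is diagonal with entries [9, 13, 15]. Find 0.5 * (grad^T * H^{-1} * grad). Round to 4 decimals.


Step 1: H is diagonal, so H^(-1) * g = [-0.2058, -0.1452, 0.1587].
Step 2: g^T H^(-1) g = sum_i g_i^2 / H_ii
  = (-1.8519)^2/9 + (-1.8873)^2/13 + (2.3808)^2/15
  = 0.3811 + 0.274 + 0.3779 = 1.0329
Step 3: Objective decrease = 0.5 * g^T H^(-1) g = 0.5165


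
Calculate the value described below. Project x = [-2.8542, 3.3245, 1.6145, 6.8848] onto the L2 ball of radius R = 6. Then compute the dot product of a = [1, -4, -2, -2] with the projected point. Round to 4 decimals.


Step 1: Compute ||x|| (intermediates to 6 decimals).
||x|| = sqrt((-2.8542)^2 + 3.3245^2 + 1.6145^2 + 6.8848^2) = 8.319005
Step 2: Project.
Since ||x|| > R, scale = R/||x|| = 6/8.319005 = 0.72124, proj(x) = scale * x
proj(x) = [-2.058563, 2.397762, 1.164442, 4.965593]
Step 3: Dot product.
a^T * proj(x) = 1*(-2.058563) - 4*2.397762 - 2*1.164442 - 2*4.965593 = -23.9097


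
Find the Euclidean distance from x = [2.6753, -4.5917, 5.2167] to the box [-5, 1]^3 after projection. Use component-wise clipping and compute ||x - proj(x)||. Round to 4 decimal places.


Project each component onto [-5, 1].
clip(2.6753) = 1.0, clip(-4.5917) = -4.5917, clip(5.2167) = 1.0
Projection = [1.0, -4.5917, 1.0]
Squared diffs: [2.8066, 0.0, 17.7806]
Distance = sqrt(20.5872) = 4.5373


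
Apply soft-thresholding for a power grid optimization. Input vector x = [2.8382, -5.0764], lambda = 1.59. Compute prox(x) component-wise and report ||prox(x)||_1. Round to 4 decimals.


Soft-thresholding with lambda = 1.59:
prox(2.8382) = sign(2.8382)*max(|2.8382| - 1.59, 0) = 1.2482
prox(-5.0764) = sign(-5.0764)*max(|-5.0764| - 1.59, 0) = -3.4864
prox(x) = [1.2482, -3.4864]
||prox(x)||_1 = 1.2482 + 3.4864 = 4.7346


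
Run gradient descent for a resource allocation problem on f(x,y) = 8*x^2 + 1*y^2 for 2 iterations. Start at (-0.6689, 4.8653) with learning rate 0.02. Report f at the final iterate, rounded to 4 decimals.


Gradient descent on f(x,y) = 8*x^2 + 1*y^2.
Starting point: (-0.6689, 4.8653), alpha = 0.02
Step 1: grad_x = 2*8*-0.6689 = -10.7024, grad_y = 2*1*4.8653 = 9.7306
  x_1 = -0.6689 - 0.02*-10.7024 = -0.4549
  y_1 = 4.8653 - 0.02*9.7306 = 4.6707
Step 2: grad_x = 2*8*-0.4549 = -7.2776, grad_y = 2*1*4.6707 = 9.3414
  x_2 = -0.4549 - 0.02*-7.2776 = -0.3093
  y_2 = 4.6707 - 0.02*9.3414 = 4.4839
f(-0.3093, 4.4839) = 8*(-0.3093)^2 + 1*4.4839^2 = 20.8703


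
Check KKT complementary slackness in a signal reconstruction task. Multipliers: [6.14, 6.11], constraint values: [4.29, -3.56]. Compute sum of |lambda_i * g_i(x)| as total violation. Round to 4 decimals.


KKT complementary slackness check:
lambda_1 * g_1 = 6.14 * 4.29 = 26.3406
lambda_2 * g_2 = 6.11 * -3.56 = -21.7516
Total violation = 26.3406 + 21.7516 = 48.0922


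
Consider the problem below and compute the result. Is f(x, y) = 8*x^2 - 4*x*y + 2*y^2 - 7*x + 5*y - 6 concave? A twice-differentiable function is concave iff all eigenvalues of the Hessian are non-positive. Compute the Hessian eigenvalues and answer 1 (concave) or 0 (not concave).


The Hessian of f(x,y) = 8*x^2 - 4*x*y + 2*y^2 - 7*x + 5*y - 6 is:
H = [[16, -4], [-4, 4]]
Trace = 16 + 4 = 20
Determinant = 16*4 - (-4)^2 = 48
Discriminant = (20)^2 - 4*48 = 208.0
Eigenvalues: lambda_1 = 2.7889, lambda_2 = 17.2111
The function is not concave.

0


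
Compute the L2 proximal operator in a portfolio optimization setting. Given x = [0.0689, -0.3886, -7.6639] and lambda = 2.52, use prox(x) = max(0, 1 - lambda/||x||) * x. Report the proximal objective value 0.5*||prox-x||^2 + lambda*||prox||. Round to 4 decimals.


Step 1: Compute ||x||.
||x|| = 7.6741
Step 2: Compute scaling factor.
scale = max(0, 1 - 2.52/7.6741) = 0.6716
Step 3: prox(x) = [0.0463, -0.261, -5.1472]
||prox(x)|| = 5.1541
Step 4: Proximal objective.
0.5*||prox-x||^2 = 3.1752
lambda*||prox|| = 12.9883
Total = 16.1634


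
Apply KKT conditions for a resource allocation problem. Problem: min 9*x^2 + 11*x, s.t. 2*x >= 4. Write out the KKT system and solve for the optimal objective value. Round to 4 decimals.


Step 1: Try lambda = 0 (constraint inactive).
x_unc = -11/(2*9) = -0.6111
Check: 2*-0.6111 = -1.2222 < 4 -- violated!
Step 2: Constraint must be active: 2*x = 4
x* = 4/2 = 2.0
lambda = (2*9*2.0 + 11)/2 = 23.5
Step 3: Compute optimal value.
f(x*) = 9*2.0^2 + 11*2.0 = 58.0


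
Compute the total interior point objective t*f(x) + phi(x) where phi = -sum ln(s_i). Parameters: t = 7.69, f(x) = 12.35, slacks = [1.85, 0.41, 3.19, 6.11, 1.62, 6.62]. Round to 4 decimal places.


Step 1: Compute log-barrier.
ln values: [0.6152, -0.8916, 1.16, 1.8099, 0.4824, 1.8901]
phi = -(0.6152 - 0.8916 + 1.16 + 1.8099 + 0.4824 + 1.8901) = -5.0661
Step 2: Compute augmented objective.
t*f(x) = 7.69*12.35 = 94.9715
Total = 94.9715 - 5.0661 = 89.9054


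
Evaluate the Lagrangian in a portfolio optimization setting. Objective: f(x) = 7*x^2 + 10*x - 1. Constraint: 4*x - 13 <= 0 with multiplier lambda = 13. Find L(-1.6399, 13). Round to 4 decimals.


Step 1: Evaluate f(x).
f(-1.6399) = 7*(-1.6399)^2 + 10*(-1.6399) - 1 = 1.4259
Step 2: Evaluate g(x).
g(-1.6399) = 4*-1.6399 - 13 = -19.5596
Step 3: Compute Lagrangian.
L = 1.4259 + 13*-19.5596 = -252.8489


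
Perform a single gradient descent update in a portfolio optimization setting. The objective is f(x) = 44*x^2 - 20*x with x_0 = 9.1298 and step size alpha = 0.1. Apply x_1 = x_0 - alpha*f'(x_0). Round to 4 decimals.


We compute the gradient at x_0 and apply the update.
f'(x) = 88*x - 20
f'(9.1298) = 88*9.1298 - 20 = 783.4224
x_1 = 9.1298 - 0.1*783.4224 = -69.2124


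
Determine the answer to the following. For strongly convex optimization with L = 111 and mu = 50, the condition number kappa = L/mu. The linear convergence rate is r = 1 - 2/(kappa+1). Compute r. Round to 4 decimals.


Step 1: Compute the condition number.
kappa = L/mu = 111/50 = 2.22
Step 2: Compute the convergence rate.
r = 1 - 2/(kappa + 1) = 1 - 2*mu/(L + mu) = (L - mu)/(L + mu) = 61/161 = 0.3789


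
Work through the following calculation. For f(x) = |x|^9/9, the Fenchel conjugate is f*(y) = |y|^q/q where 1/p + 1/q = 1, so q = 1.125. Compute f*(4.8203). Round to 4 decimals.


The conjugate exponent q satisfies 1/p + 1/q = 1.
p = 9, so q = 9/(9 - 1) = 1.125
|y|^q = 4.8203^1.125 = 5.8676
f*(4.8203) = 5.8676 / 1.125 = 5.2156


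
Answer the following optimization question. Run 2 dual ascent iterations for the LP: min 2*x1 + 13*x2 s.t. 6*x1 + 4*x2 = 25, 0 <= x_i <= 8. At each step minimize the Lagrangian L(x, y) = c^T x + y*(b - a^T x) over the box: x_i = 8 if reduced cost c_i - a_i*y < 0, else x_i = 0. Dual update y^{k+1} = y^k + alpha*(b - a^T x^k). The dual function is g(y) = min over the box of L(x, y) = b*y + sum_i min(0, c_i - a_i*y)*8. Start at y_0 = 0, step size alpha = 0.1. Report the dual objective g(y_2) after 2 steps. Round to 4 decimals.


Dual ascent for LP: min 2*x1 + 13*x2, 6*x1 + 4*x2 = 25, 0 <= x_i <= 8
Step 1: y^k = 0.0, reduced costs: (2.0, 13.0)
  x^k = (0.0, 0.0), subgradient = b - a^T x = 25.0
  y^{k+1} = 0.0 + 0.1*25.0 = 2.5
Step 2: y^k = 2.5, reduced costs: (-13.0, 3.0)
  x^k = (8.0, 0.0), subgradient = b - a^T x = -23.0
  y^{k+1} = 2.5 + 0.1*-23.0 = 0.2
Dual objective at y_2 = 0.2: reduced costs (0.8, 12.2), box minimizer x = (0.0, 0.0)
g(y_2) = b*y + (c1 - a1*y)*x1 + (c2 - a2*y)*x2 = 25*0.2 + 0.8*0.0 + 12.2*0.0 = 5.0 + 0.0 + 0.0 = 5.0


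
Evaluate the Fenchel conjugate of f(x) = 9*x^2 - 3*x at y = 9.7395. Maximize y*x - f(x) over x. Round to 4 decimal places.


f*(y) = sup_x {y*x - a*x^2 - b*x} = sup_x {(y-b)*x - a*x^2}
FOC: (y - b) - 2a*x = 0 => x* = (y - b)/(2a)
x* = (9.7395 + 3)/(2*9) = 0.7078
f*(9.7395) = (y-b)^2/(4a) = (9.7395 + 3)^2/(4*9)
= 162.2949/36 = 4.5082


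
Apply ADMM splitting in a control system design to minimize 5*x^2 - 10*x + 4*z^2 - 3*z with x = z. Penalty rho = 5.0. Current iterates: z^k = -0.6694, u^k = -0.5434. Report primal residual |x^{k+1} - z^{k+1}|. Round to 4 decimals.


ADMM iteration with rho = 5.0, z^k = -0.6694, u^k = -0.5434
Step 1: x-update.
Minimize 5*x^2 - 10*x + (5.0/2)*(x + 0.6694 - 0.5434)^2
FOC: (2*5 + 5.0)*x = 10 + 5.0*(-0.6694 + 0.5434)
x^{k+1} = 0.6247
Step 2: z-update.
Minimize 4*z^2 - 3*z + (5.0/2)*(0.6247 - z - 0.5434)^2
FOC: (2*4 + 5.0)*z = 3 + 5.0*(0.6247 - 0.5434)
z^{k+1} = 0.262
Step 3: u-update.
u^{k+1} = -0.5434 + 0.6247 - 0.262 = -0.1808
Step 4: Primal residual = |0.6247 - 0.262| = 0.3626


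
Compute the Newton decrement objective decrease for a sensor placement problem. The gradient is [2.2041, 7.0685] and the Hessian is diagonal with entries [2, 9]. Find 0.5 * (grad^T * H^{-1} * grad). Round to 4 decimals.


Step 1: H is diagonal, so H^(-1) * g = [1.1021, 0.7854].
Step 2: g^T H^(-1) g = sum_i g_i^2 / H_ii
  = (2.2041)^2/2 + (7.0685)^2/9
  = 2.429 + 5.5515 = 7.9805
Step 3: Objective decrease = 0.5 * g^T H^(-1) g = 3.9903


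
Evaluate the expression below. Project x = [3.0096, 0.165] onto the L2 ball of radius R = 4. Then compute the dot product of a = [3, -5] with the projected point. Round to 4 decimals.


Step 1: Compute ||x|| (intermediates to 6 decimals).
||x|| = sqrt(3.0096^2 + 0.165^2) = 3.01412
Step 2: Project.
Since ||x|| <= R, proj = x (no scaling needed).
proj(x) = [3.0096, 0.165]
Step 3: Dot product.
a^T * proj(x) = 3*3.0096 - 5*0.165 = 8.2038


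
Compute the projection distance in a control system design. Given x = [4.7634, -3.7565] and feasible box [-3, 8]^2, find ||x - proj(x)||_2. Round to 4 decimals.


Project each component onto [-3, 8].
clip(4.7634) = 4.7634, clip(-3.7565) = -3.0
Projection = [4.7634, -3.0]
Squared diffs: [0.0, 0.5723]
Distance = sqrt(0.5723) = 0.7565


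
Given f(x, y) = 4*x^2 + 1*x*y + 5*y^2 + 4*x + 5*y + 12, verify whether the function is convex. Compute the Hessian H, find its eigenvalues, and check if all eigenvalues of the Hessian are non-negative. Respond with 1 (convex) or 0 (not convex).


The Hessian of f(x,y) = 4*x^2 + 1*x*y + 5*y^2 + 4*x + 5*y + 12 is:
H = [[8, 1], [1, 10]]
Trace = 8 + 10 = 18
Determinant = 8*10 - (1)^2 = 79
Discriminant = (18)^2 - 4*79 = 8.0
Eigenvalues: lambda_1 = 7.5858, lambda_2 = 10.4142
The function is convex.

1


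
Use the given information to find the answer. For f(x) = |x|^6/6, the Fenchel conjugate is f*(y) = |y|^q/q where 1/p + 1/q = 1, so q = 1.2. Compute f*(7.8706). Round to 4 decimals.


The conjugate exponent q satisfies 1/p + 1/q = 1.
p = 6, so q = 6/(6 - 1) = 1.2
|y|^q = 7.8706^1.2 = 11.8908
f*(7.8706) = 11.8908 / 1.2 = 9.909


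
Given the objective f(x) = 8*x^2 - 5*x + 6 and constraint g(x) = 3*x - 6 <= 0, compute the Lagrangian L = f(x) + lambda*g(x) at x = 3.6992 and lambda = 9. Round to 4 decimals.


Step 1: Evaluate f(x).
f(3.6992) = 8*3.6992^2 - 5*3.6992 + 6 = 96.9766
Step 2: Evaluate g(x).
g(3.6992) = 3*3.6992 - 6 = 5.0976
Step 3: Compute Lagrangian.
L = 96.9766 + 9*5.0976 = 142.855


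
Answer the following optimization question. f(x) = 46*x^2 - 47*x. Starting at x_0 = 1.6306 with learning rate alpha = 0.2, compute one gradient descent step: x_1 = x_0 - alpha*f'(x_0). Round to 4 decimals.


We compute the gradient at x_0 and apply the update.
f'(x) = 92*x - 47
f'(1.6306) = 92*1.6306 - 47 = 103.0152
x_1 = 1.6306 - 0.2*103.0152 = -18.9724


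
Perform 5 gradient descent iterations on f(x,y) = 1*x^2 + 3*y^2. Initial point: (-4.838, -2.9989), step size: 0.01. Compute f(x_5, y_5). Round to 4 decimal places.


Gradient descent on f(x,y) = 1*x^2 + 3*y^2.
Starting point: (-4.838, -2.9989), alpha = 0.01
Step 1: grad_x = 2*1*-4.838 = -9.676, grad_y = 2*3*-2.9989 = -17.9934
  x_1 = -4.838 - 0.01*-9.676 = -4.7412
  y_1 = -2.9989 - 0.01*-17.9934 = -2.819
Step 2: grad_x = 2*1*-4.7412 = -9.4825, grad_y = 2*3*-2.819 = -16.9138
  x_2 = -4.7412 - 0.01*-9.4825 = -4.6464
  y_2 = -2.819 - 0.01*-16.9138 = -2.6498
Step 3: grad_x = 2*1*-4.6464 = -9.2928, grad_y = 2*3*-2.6498 = -15.899
  x_3 = -4.6464 - 0.01*-9.2928 = -4.5535
  y_3 = -2.6498 - 0.01*-15.899 = -2.4908
Step 4: grad_x = 2*1*-4.5535 = -9.107, grad_y = 2*3*-2.4908 = -14.945
  x_4 = -4.5535 - 0.01*-9.107 = -4.4624
  y_4 = -2.4908 - 0.01*-14.945 = -2.3414
Step 5: grad_x = 2*1*-4.4624 = -8.9248, grad_y = 2*3*-2.3414 = -14.0483
  x_5 = -4.4624 - 0.01*-8.9248 = -4.3732
  y_5 = -2.3414 - 0.01*-14.0483 = -2.2009
f(-4.3732, -2.2009) = 1*(-4.3732)^2 + 3*(-2.2009)^2 = 33.6566


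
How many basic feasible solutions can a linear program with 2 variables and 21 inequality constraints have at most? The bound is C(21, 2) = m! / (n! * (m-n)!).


Each vertex corresponds to some choice of n active constraints out of m, so the number of vertices is at most C(m, n) = m! / (n!(m-n)!).
m = 21, n = 2
Numerator: 21 * 20
Denominator: 2! = 2
C(21, 2) = 210


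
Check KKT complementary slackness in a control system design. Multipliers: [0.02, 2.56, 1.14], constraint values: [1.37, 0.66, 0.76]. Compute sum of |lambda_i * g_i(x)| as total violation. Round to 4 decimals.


KKT complementary slackness check:
lambda_1 * g_1 = 0.02 * 1.37 = 0.0274
lambda_2 * g_2 = 2.56 * 0.66 = 1.6896
lambda_3 * g_3 = 1.14 * 0.76 = 0.8664
Total violation = 0.0274 + 1.6896 + 0.8664 = 2.5834


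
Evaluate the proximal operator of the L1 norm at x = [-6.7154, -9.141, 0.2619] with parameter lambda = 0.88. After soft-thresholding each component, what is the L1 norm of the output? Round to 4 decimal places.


Soft-thresholding with lambda = 0.88:
prox(-6.7154) = sign(-6.7154)*max(|-6.7154| - 0.88, 0) = -5.8354
prox(-9.141) = sign(-9.141)*max(|-9.141| - 0.88, 0) = -8.261
prox(0.2619) = sign(0.2619)*max(|0.2619| - 0.88, 0) = 0.0
prox(x) = [-5.8354, -8.261, 0.0]
||prox(x)||_1 = 5.8354 + 8.261 + 0.0 = 14.0964


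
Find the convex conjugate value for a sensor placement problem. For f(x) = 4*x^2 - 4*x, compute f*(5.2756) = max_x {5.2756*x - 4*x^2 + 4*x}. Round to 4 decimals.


f*(y) = sup_x {y*x - a*x^2 - b*x} = sup_x {(y-b)*x - a*x^2}
FOC: (y - b) - 2a*x = 0 => x* = (y - b)/(2a)
x* = (5.2756 + 4)/(2*4) = 1.1595
f*(5.2756) = (y-b)^2/(4a) = (5.2756 + 4)^2/(4*4)
= 86.0368/16 = 5.3773
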